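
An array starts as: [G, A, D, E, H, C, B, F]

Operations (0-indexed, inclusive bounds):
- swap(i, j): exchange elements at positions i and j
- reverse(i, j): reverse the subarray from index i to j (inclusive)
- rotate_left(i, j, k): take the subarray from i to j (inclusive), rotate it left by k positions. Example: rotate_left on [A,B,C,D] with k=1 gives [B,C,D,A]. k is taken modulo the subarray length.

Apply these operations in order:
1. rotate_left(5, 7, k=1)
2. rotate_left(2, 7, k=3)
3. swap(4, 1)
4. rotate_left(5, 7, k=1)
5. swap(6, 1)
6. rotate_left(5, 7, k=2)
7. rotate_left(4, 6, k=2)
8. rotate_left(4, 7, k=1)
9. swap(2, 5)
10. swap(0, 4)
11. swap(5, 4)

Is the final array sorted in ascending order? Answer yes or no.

After 1 (rotate_left(5, 7, k=1)): [G, A, D, E, H, B, F, C]
After 2 (rotate_left(2, 7, k=3)): [G, A, B, F, C, D, E, H]
After 3 (swap(4, 1)): [G, C, B, F, A, D, E, H]
After 4 (rotate_left(5, 7, k=1)): [G, C, B, F, A, E, H, D]
After 5 (swap(6, 1)): [G, H, B, F, A, E, C, D]
After 6 (rotate_left(5, 7, k=2)): [G, H, B, F, A, D, E, C]
After 7 (rotate_left(4, 6, k=2)): [G, H, B, F, E, A, D, C]
After 8 (rotate_left(4, 7, k=1)): [G, H, B, F, A, D, C, E]
After 9 (swap(2, 5)): [G, H, D, F, A, B, C, E]
After 10 (swap(0, 4)): [A, H, D, F, G, B, C, E]
After 11 (swap(5, 4)): [A, H, D, F, B, G, C, E]

Answer: no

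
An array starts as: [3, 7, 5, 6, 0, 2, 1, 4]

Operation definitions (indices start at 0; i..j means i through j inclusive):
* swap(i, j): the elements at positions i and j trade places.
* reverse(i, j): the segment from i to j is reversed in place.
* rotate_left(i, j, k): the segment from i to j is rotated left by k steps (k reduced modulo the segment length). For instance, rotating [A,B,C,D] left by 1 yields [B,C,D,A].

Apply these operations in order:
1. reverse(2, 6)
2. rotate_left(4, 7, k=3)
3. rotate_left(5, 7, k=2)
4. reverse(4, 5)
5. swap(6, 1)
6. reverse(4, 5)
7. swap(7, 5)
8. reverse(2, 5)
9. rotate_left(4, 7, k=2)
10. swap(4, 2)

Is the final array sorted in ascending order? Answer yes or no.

Answer: no

Derivation:
After 1 (reverse(2, 6)): [3, 7, 1, 2, 0, 6, 5, 4]
After 2 (rotate_left(4, 7, k=3)): [3, 7, 1, 2, 4, 0, 6, 5]
After 3 (rotate_left(5, 7, k=2)): [3, 7, 1, 2, 4, 5, 0, 6]
After 4 (reverse(4, 5)): [3, 7, 1, 2, 5, 4, 0, 6]
After 5 (swap(6, 1)): [3, 0, 1, 2, 5, 4, 7, 6]
After 6 (reverse(4, 5)): [3, 0, 1, 2, 4, 5, 7, 6]
After 7 (swap(7, 5)): [3, 0, 1, 2, 4, 6, 7, 5]
After 8 (reverse(2, 5)): [3, 0, 6, 4, 2, 1, 7, 5]
After 9 (rotate_left(4, 7, k=2)): [3, 0, 6, 4, 7, 5, 2, 1]
After 10 (swap(4, 2)): [3, 0, 7, 4, 6, 5, 2, 1]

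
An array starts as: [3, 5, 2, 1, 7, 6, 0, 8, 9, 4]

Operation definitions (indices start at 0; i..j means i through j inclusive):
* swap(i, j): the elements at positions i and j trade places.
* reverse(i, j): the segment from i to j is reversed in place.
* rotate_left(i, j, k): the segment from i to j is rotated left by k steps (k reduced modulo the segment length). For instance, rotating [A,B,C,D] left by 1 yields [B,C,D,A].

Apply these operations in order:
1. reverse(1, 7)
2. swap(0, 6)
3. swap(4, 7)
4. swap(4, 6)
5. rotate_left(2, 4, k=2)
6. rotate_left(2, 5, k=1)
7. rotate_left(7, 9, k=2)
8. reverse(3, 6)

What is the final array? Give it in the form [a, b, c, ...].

Answer: [2, 8, 0, 5, 3, 1, 6, 4, 7, 9]

Derivation:
After 1 (reverse(1, 7)): [3, 8, 0, 6, 7, 1, 2, 5, 9, 4]
After 2 (swap(0, 6)): [2, 8, 0, 6, 7, 1, 3, 5, 9, 4]
After 3 (swap(4, 7)): [2, 8, 0, 6, 5, 1, 3, 7, 9, 4]
After 4 (swap(4, 6)): [2, 8, 0, 6, 3, 1, 5, 7, 9, 4]
After 5 (rotate_left(2, 4, k=2)): [2, 8, 3, 0, 6, 1, 5, 7, 9, 4]
After 6 (rotate_left(2, 5, k=1)): [2, 8, 0, 6, 1, 3, 5, 7, 9, 4]
After 7 (rotate_left(7, 9, k=2)): [2, 8, 0, 6, 1, 3, 5, 4, 7, 9]
After 8 (reverse(3, 6)): [2, 8, 0, 5, 3, 1, 6, 4, 7, 9]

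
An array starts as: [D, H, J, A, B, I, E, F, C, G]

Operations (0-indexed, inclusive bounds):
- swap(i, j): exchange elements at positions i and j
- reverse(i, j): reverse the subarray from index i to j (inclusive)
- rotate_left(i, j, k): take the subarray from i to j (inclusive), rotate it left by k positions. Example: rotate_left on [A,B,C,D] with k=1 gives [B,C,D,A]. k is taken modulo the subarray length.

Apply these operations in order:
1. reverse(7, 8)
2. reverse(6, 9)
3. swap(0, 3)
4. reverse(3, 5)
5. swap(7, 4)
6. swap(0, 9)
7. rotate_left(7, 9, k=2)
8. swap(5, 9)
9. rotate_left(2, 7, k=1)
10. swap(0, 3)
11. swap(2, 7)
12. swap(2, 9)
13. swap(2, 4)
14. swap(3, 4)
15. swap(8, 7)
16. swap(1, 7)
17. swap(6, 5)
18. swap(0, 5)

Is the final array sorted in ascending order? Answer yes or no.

After 1 (reverse(7, 8)): [D, H, J, A, B, I, E, C, F, G]
After 2 (reverse(6, 9)): [D, H, J, A, B, I, G, F, C, E]
After 3 (swap(0, 3)): [A, H, J, D, B, I, G, F, C, E]
After 4 (reverse(3, 5)): [A, H, J, I, B, D, G, F, C, E]
After 5 (swap(7, 4)): [A, H, J, I, F, D, G, B, C, E]
After 6 (swap(0, 9)): [E, H, J, I, F, D, G, B, C, A]
After 7 (rotate_left(7, 9, k=2)): [E, H, J, I, F, D, G, A, B, C]
After 8 (swap(5, 9)): [E, H, J, I, F, C, G, A, B, D]
After 9 (rotate_left(2, 7, k=1)): [E, H, I, F, C, G, A, J, B, D]
After 10 (swap(0, 3)): [F, H, I, E, C, G, A, J, B, D]
After 11 (swap(2, 7)): [F, H, J, E, C, G, A, I, B, D]
After 12 (swap(2, 9)): [F, H, D, E, C, G, A, I, B, J]
After 13 (swap(2, 4)): [F, H, C, E, D, G, A, I, B, J]
After 14 (swap(3, 4)): [F, H, C, D, E, G, A, I, B, J]
After 15 (swap(8, 7)): [F, H, C, D, E, G, A, B, I, J]
After 16 (swap(1, 7)): [F, B, C, D, E, G, A, H, I, J]
After 17 (swap(6, 5)): [F, B, C, D, E, A, G, H, I, J]
After 18 (swap(0, 5)): [A, B, C, D, E, F, G, H, I, J]

Answer: yes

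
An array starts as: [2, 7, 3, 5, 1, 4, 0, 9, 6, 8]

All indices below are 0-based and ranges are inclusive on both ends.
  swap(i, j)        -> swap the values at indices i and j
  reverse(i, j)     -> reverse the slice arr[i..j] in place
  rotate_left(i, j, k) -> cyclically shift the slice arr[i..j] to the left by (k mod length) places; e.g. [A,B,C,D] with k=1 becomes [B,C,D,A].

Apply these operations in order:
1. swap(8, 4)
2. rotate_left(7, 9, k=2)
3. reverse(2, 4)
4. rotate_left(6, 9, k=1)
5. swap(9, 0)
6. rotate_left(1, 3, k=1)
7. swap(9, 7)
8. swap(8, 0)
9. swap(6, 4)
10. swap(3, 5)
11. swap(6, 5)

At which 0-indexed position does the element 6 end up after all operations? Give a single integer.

After 1 (swap(8, 4)): [2, 7, 3, 5, 6, 4, 0, 9, 1, 8]
After 2 (rotate_left(7, 9, k=2)): [2, 7, 3, 5, 6, 4, 0, 8, 9, 1]
After 3 (reverse(2, 4)): [2, 7, 6, 5, 3, 4, 0, 8, 9, 1]
After 4 (rotate_left(6, 9, k=1)): [2, 7, 6, 5, 3, 4, 8, 9, 1, 0]
After 5 (swap(9, 0)): [0, 7, 6, 5, 3, 4, 8, 9, 1, 2]
After 6 (rotate_left(1, 3, k=1)): [0, 6, 5, 7, 3, 4, 8, 9, 1, 2]
After 7 (swap(9, 7)): [0, 6, 5, 7, 3, 4, 8, 2, 1, 9]
After 8 (swap(8, 0)): [1, 6, 5, 7, 3, 4, 8, 2, 0, 9]
After 9 (swap(6, 4)): [1, 6, 5, 7, 8, 4, 3, 2, 0, 9]
After 10 (swap(3, 5)): [1, 6, 5, 4, 8, 7, 3, 2, 0, 9]
After 11 (swap(6, 5)): [1, 6, 5, 4, 8, 3, 7, 2, 0, 9]

Answer: 1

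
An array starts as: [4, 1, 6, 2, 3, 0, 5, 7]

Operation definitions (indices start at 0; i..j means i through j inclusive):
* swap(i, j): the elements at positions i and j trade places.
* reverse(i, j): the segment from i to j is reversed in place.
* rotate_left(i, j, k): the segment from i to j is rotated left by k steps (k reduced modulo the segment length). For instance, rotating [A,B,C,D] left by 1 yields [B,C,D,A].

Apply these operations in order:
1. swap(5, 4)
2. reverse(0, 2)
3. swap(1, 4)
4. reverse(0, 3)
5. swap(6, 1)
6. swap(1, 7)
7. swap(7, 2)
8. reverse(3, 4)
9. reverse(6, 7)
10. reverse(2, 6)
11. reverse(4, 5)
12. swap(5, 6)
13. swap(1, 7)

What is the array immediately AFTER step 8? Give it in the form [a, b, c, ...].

After 1 (swap(5, 4)): [4, 1, 6, 2, 0, 3, 5, 7]
After 2 (reverse(0, 2)): [6, 1, 4, 2, 0, 3, 5, 7]
After 3 (swap(1, 4)): [6, 0, 4, 2, 1, 3, 5, 7]
After 4 (reverse(0, 3)): [2, 4, 0, 6, 1, 3, 5, 7]
After 5 (swap(6, 1)): [2, 5, 0, 6, 1, 3, 4, 7]
After 6 (swap(1, 7)): [2, 7, 0, 6, 1, 3, 4, 5]
After 7 (swap(7, 2)): [2, 7, 5, 6, 1, 3, 4, 0]
After 8 (reverse(3, 4)): [2, 7, 5, 1, 6, 3, 4, 0]

Answer: [2, 7, 5, 1, 6, 3, 4, 0]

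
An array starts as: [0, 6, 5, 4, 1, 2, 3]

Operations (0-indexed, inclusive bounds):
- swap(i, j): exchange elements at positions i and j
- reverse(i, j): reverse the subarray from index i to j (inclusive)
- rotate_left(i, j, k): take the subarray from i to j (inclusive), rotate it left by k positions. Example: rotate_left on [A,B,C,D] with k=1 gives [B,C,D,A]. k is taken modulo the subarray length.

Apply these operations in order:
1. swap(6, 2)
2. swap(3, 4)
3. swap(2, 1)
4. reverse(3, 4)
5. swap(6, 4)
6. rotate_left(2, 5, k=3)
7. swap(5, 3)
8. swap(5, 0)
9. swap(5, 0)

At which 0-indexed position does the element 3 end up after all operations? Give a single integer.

After 1 (swap(6, 2)): [0, 6, 3, 4, 1, 2, 5]
After 2 (swap(3, 4)): [0, 6, 3, 1, 4, 2, 5]
After 3 (swap(2, 1)): [0, 3, 6, 1, 4, 2, 5]
After 4 (reverse(3, 4)): [0, 3, 6, 4, 1, 2, 5]
After 5 (swap(6, 4)): [0, 3, 6, 4, 5, 2, 1]
After 6 (rotate_left(2, 5, k=3)): [0, 3, 2, 6, 4, 5, 1]
After 7 (swap(5, 3)): [0, 3, 2, 5, 4, 6, 1]
After 8 (swap(5, 0)): [6, 3, 2, 5, 4, 0, 1]
After 9 (swap(5, 0)): [0, 3, 2, 5, 4, 6, 1]

Answer: 1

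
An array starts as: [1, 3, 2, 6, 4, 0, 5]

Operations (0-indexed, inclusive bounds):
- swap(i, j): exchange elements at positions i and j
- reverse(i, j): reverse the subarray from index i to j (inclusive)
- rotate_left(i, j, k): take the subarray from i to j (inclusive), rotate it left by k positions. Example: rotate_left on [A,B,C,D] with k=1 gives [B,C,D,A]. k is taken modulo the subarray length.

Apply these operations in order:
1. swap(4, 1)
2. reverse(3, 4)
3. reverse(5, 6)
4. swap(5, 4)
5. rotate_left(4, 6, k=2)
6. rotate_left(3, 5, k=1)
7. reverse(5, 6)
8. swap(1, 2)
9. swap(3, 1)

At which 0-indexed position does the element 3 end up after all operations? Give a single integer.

After 1 (swap(4, 1)): [1, 4, 2, 6, 3, 0, 5]
After 2 (reverse(3, 4)): [1, 4, 2, 3, 6, 0, 5]
After 3 (reverse(5, 6)): [1, 4, 2, 3, 6, 5, 0]
After 4 (swap(5, 4)): [1, 4, 2, 3, 5, 6, 0]
After 5 (rotate_left(4, 6, k=2)): [1, 4, 2, 3, 0, 5, 6]
After 6 (rotate_left(3, 5, k=1)): [1, 4, 2, 0, 5, 3, 6]
After 7 (reverse(5, 6)): [1, 4, 2, 0, 5, 6, 3]
After 8 (swap(1, 2)): [1, 2, 4, 0, 5, 6, 3]
After 9 (swap(3, 1)): [1, 0, 4, 2, 5, 6, 3]

Answer: 6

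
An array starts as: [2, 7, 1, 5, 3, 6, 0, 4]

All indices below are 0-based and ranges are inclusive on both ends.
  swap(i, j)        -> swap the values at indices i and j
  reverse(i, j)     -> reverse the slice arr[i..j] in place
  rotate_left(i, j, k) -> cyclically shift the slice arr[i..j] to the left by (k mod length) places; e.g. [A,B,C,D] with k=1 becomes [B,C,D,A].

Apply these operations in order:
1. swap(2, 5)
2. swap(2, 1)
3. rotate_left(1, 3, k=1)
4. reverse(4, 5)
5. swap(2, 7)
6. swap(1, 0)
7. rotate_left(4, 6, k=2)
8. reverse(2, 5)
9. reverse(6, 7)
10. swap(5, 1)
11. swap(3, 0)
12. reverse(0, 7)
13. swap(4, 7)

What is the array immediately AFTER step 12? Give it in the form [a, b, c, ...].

Answer: [3, 5, 2, 6, 7, 1, 4, 0]

Derivation:
After 1 (swap(2, 5)): [2, 7, 6, 5, 3, 1, 0, 4]
After 2 (swap(2, 1)): [2, 6, 7, 5, 3, 1, 0, 4]
After 3 (rotate_left(1, 3, k=1)): [2, 7, 5, 6, 3, 1, 0, 4]
After 4 (reverse(4, 5)): [2, 7, 5, 6, 1, 3, 0, 4]
After 5 (swap(2, 7)): [2, 7, 4, 6, 1, 3, 0, 5]
After 6 (swap(1, 0)): [7, 2, 4, 6, 1, 3, 0, 5]
After 7 (rotate_left(4, 6, k=2)): [7, 2, 4, 6, 0, 1, 3, 5]
After 8 (reverse(2, 5)): [7, 2, 1, 0, 6, 4, 3, 5]
After 9 (reverse(6, 7)): [7, 2, 1, 0, 6, 4, 5, 3]
After 10 (swap(5, 1)): [7, 4, 1, 0, 6, 2, 5, 3]
After 11 (swap(3, 0)): [0, 4, 1, 7, 6, 2, 5, 3]
After 12 (reverse(0, 7)): [3, 5, 2, 6, 7, 1, 4, 0]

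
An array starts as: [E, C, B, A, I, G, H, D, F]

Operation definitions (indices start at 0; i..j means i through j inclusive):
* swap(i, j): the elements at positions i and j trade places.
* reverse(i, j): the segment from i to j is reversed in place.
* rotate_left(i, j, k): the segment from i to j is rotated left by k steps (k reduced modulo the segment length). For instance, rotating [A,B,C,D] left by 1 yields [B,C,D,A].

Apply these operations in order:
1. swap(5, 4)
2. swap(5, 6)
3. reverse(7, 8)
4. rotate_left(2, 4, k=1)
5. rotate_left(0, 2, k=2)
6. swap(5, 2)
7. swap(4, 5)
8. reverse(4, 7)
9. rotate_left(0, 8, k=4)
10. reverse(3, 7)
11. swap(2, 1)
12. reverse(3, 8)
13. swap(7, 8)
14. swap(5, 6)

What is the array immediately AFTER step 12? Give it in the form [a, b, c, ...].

After 1 (swap(5, 4)): [E, C, B, A, G, I, H, D, F]
After 2 (swap(5, 6)): [E, C, B, A, G, H, I, D, F]
After 3 (reverse(7, 8)): [E, C, B, A, G, H, I, F, D]
After 4 (rotate_left(2, 4, k=1)): [E, C, A, G, B, H, I, F, D]
After 5 (rotate_left(0, 2, k=2)): [A, E, C, G, B, H, I, F, D]
After 6 (swap(5, 2)): [A, E, H, G, B, C, I, F, D]
After 7 (swap(4, 5)): [A, E, H, G, C, B, I, F, D]
After 8 (reverse(4, 7)): [A, E, H, G, F, I, B, C, D]
After 9 (rotate_left(0, 8, k=4)): [F, I, B, C, D, A, E, H, G]
After 10 (reverse(3, 7)): [F, I, B, H, E, A, D, C, G]
After 11 (swap(2, 1)): [F, B, I, H, E, A, D, C, G]
After 12 (reverse(3, 8)): [F, B, I, G, C, D, A, E, H]

Answer: [F, B, I, G, C, D, A, E, H]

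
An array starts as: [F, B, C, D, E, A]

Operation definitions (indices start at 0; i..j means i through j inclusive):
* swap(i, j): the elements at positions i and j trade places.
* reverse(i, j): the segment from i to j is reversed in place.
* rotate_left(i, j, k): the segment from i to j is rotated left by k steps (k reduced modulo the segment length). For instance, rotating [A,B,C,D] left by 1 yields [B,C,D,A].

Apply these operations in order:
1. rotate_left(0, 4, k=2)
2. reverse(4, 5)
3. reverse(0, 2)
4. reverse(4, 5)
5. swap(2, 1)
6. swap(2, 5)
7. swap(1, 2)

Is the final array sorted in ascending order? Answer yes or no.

After 1 (rotate_left(0, 4, k=2)): [C, D, E, F, B, A]
After 2 (reverse(4, 5)): [C, D, E, F, A, B]
After 3 (reverse(0, 2)): [E, D, C, F, A, B]
After 4 (reverse(4, 5)): [E, D, C, F, B, A]
After 5 (swap(2, 1)): [E, C, D, F, B, A]
After 6 (swap(2, 5)): [E, C, A, F, B, D]
After 7 (swap(1, 2)): [E, A, C, F, B, D]

Answer: no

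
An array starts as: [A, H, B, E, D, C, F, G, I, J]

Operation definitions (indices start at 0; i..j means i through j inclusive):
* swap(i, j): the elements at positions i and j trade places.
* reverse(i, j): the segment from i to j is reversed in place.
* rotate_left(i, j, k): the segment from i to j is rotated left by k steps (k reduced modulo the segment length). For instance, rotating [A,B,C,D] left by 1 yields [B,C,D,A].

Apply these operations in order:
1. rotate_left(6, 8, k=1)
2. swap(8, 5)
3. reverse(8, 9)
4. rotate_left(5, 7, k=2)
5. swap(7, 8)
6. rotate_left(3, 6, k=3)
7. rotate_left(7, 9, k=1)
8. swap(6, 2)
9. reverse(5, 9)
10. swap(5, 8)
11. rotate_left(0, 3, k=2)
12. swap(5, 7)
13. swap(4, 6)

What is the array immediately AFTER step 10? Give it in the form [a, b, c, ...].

Answer: [A, H, I, F, E, B, C, G, J, D]

Derivation:
After 1 (rotate_left(6, 8, k=1)): [A, H, B, E, D, C, G, I, F, J]
After 2 (swap(8, 5)): [A, H, B, E, D, F, G, I, C, J]
After 3 (reverse(8, 9)): [A, H, B, E, D, F, G, I, J, C]
After 4 (rotate_left(5, 7, k=2)): [A, H, B, E, D, I, F, G, J, C]
After 5 (swap(7, 8)): [A, H, B, E, D, I, F, J, G, C]
After 6 (rotate_left(3, 6, k=3)): [A, H, B, F, E, D, I, J, G, C]
After 7 (rotate_left(7, 9, k=1)): [A, H, B, F, E, D, I, G, C, J]
After 8 (swap(6, 2)): [A, H, I, F, E, D, B, G, C, J]
After 9 (reverse(5, 9)): [A, H, I, F, E, J, C, G, B, D]
After 10 (swap(5, 8)): [A, H, I, F, E, B, C, G, J, D]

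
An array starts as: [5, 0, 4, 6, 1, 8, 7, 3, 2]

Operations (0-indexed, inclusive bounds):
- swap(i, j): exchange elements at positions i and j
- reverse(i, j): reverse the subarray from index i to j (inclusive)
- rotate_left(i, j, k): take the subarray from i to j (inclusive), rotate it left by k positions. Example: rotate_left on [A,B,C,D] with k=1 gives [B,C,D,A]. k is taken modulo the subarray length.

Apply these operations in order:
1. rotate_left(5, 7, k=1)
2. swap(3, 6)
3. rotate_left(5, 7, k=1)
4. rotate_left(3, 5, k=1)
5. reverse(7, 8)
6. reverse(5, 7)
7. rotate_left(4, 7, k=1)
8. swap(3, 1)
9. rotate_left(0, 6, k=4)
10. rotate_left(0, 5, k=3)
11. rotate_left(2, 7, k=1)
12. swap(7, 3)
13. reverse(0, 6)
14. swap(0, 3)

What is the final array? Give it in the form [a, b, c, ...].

Answer: [4, 0, 3, 6, 2, 1, 5, 8, 7]

Derivation:
After 1 (rotate_left(5, 7, k=1)): [5, 0, 4, 6, 1, 7, 3, 8, 2]
After 2 (swap(3, 6)): [5, 0, 4, 3, 1, 7, 6, 8, 2]
After 3 (rotate_left(5, 7, k=1)): [5, 0, 4, 3, 1, 6, 8, 7, 2]
After 4 (rotate_left(3, 5, k=1)): [5, 0, 4, 1, 6, 3, 8, 7, 2]
After 5 (reverse(7, 8)): [5, 0, 4, 1, 6, 3, 8, 2, 7]
After 6 (reverse(5, 7)): [5, 0, 4, 1, 6, 2, 8, 3, 7]
After 7 (rotate_left(4, 7, k=1)): [5, 0, 4, 1, 2, 8, 3, 6, 7]
After 8 (swap(3, 1)): [5, 1, 4, 0, 2, 8, 3, 6, 7]
After 9 (rotate_left(0, 6, k=4)): [2, 8, 3, 5, 1, 4, 0, 6, 7]
After 10 (rotate_left(0, 5, k=3)): [5, 1, 4, 2, 8, 3, 0, 6, 7]
After 11 (rotate_left(2, 7, k=1)): [5, 1, 2, 8, 3, 0, 6, 4, 7]
After 12 (swap(7, 3)): [5, 1, 2, 4, 3, 0, 6, 8, 7]
After 13 (reverse(0, 6)): [6, 0, 3, 4, 2, 1, 5, 8, 7]
After 14 (swap(0, 3)): [4, 0, 3, 6, 2, 1, 5, 8, 7]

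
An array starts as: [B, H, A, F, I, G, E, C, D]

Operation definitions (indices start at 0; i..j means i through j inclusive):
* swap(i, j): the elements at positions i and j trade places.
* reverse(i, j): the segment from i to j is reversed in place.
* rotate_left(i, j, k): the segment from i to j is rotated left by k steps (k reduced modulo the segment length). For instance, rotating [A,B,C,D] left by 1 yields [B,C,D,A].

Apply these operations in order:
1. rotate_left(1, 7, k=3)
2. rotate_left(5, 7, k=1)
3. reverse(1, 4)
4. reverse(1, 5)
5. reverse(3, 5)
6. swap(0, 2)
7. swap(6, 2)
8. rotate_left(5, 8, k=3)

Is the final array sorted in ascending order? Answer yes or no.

Answer: no

Derivation:
After 1 (rotate_left(1, 7, k=3)): [B, I, G, E, C, H, A, F, D]
After 2 (rotate_left(5, 7, k=1)): [B, I, G, E, C, A, F, H, D]
After 3 (reverse(1, 4)): [B, C, E, G, I, A, F, H, D]
After 4 (reverse(1, 5)): [B, A, I, G, E, C, F, H, D]
After 5 (reverse(3, 5)): [B, A, I, C, E, G, F, H, D]
After 6 (swap(0, 2)): [I, A, B, C, E, G, F, H, D]
After 7 (swap(6, 2)): [I, A, F, C, E, G, B, H, D]
After 8 (rotate_left(5, 8, k=3)): [I, A, F, C, E, D, G, B, H]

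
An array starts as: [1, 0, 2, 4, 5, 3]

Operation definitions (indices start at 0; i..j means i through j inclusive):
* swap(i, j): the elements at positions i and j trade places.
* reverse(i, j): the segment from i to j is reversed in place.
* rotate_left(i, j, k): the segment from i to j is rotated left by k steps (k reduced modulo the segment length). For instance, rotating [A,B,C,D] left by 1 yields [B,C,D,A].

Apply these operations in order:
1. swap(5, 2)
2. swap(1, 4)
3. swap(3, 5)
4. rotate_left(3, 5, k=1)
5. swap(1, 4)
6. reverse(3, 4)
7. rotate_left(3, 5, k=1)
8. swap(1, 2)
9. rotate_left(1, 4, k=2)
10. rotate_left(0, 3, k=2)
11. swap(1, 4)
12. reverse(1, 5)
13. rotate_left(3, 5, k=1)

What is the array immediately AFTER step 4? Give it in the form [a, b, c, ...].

After 1 (swap(5, 2)): [1, 0, 3, 4, 5, 2]
After 2 (swap(1, 4)): [1, 5, 3, 4, 0, 2]
After 3 (swap(3, 5)): [1, 5, 3, 2, 0, 4]
After 4 (rotate_left(3, 5, k=1)): [1, 5, 3, 0, 4, 2]

Answer: [1, 5, 3, 0, 4, 2]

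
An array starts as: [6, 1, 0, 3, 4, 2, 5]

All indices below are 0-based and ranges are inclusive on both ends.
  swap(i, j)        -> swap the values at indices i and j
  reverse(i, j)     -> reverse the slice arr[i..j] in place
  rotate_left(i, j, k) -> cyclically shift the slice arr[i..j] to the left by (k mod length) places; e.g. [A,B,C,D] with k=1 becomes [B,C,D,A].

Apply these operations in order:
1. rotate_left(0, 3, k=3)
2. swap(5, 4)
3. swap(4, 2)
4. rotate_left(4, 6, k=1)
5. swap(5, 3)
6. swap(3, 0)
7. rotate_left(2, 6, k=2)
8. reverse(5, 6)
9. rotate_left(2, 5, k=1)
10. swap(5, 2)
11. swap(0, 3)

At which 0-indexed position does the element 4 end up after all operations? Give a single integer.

After 1 (rotate_left(0, 3, k=3)): [3, 6, 1, 0, 4, 2, 5]
After 2 (swap(5, 4)): [3, 6, 1, 0, 2, 4, 5]
After 3 (swap(4, 2)): [3, 6, 2, 0, 1, 4, 5]
After 4 (rotate_left(4, 6, k=1)): [3, 6, 2, 0, 4, 5, 1]
After 5 (swap(5, 3)): [3, 6, 2, 5, 4, 0, 1]
After 6 (swap(3, 0)): [5, 6, 2, 3, 4, 0, 1]
After 7 (rotate_left(2, 6, k=2)): [5, 6, 4, 0, 1, 2, 3]
After 8 (reverse(5, 6)): [5, 6, 4, 0, 1, 3, 2]
After 9 (rotate_left(2, 5, k=1)): [5, 6, 0, 1, 3, 4, 2]
After 10 (swap(5, 2)): [5, 6, 4, 1, 3, 0, 2]
After 11 (swap(0, 3)): [1, 6, 4, 5, 3, 0, 2]

Answer: 2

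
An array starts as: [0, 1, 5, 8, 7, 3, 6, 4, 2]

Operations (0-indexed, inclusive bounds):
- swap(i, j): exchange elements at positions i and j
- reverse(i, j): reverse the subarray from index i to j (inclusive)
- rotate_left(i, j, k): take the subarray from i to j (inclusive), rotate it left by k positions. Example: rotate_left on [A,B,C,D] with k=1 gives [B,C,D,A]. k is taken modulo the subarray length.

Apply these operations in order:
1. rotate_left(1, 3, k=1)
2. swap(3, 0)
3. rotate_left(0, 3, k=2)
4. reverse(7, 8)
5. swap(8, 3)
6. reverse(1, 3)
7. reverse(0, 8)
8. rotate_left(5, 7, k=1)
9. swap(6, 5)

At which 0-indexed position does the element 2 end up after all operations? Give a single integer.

After 1 (rotate_left(1, 3, k=1)): [0, 5, 8, 1, 7, 3, 6, 4, 2]
After 2 (swap(3, 0)): [1, 5, 8, 0, 7, 3, 6, 4, 2]
After 3 (rotate_left(0, 3, k=2)): [8, 0, 1, 5, 7, 3, 6, 4, 2]
After 4 (reverse(7, 8)): [8, 0, 1, 5, 7, 3, 6, 2, 4]
After 5 (swap(8, 3)): [8, 0, 1, 4, 7, 3, 6, 2, 5]
After 6 (reverse(1, 3)): [8, 4, 1, 0, 7, 3, 6, 2, 5]
After 7 (reverse(0, 8)): [5, 2, 6, 3, 7, 0, 1, 4, 8]
After 8 (rotate_left(5, 7, k=1)): [5, 2, 6, 3, 7, 1, 4, 0, 8]
After 9 (swap(6, 5)): [5, 2, 6, 3, 7, 4, 1, 0, 8]

Answer: 1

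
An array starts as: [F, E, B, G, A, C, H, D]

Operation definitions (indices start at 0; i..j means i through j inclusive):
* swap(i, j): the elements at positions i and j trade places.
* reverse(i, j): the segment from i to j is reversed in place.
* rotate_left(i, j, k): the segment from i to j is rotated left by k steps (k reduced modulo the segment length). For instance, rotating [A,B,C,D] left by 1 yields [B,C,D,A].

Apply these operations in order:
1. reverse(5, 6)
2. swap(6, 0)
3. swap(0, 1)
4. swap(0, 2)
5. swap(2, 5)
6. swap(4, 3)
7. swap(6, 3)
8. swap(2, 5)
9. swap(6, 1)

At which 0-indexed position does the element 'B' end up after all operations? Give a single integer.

After 1 (reverse(5, 6)): [F, E, B, G, A, H, C, D]
After 2 (swap(6, 0)): [C, E, B, G, A, H, F, D]
After 3 (swap(0, 1)): [E, C, B, G, A, H, F, D]
After 4 (swap(0, 2)): [B, C, E, G, A, H, F, D]
After 5 (swap(2, 5)): [B, C, H, G, A, E, F, D]
After 6 (swap(4, 3)): [B, C, H, A, G, E, F, D]
After 7 (swap(6, 3)): [B, C, H, F, G, E, A, D]
After 8 (swap(2, 5)): [B, C, E, F, G, H, A, D]
After 9 (swap(6, 1)): [B, A, E, F, G, H, C, D]

Answer: 0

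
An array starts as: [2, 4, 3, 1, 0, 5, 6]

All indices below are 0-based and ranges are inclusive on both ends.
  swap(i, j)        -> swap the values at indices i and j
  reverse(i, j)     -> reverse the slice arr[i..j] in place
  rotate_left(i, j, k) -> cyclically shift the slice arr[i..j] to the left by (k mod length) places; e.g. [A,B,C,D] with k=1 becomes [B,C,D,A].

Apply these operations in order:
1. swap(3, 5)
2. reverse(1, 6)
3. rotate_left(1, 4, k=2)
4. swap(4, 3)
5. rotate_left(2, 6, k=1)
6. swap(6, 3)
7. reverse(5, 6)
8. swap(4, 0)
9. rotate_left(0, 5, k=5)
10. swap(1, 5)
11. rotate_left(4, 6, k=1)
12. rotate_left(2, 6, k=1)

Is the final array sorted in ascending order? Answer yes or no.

After 1 (swap(3, 5)): [2, 4, 3, 5, 0, 1, 6]
After 2 (reverse(1, 6)): [2, 6, 1, 0, 5, 3, 4]
After 3 (rotate_left(1, 4, k=2)): [2, 0, 5, 6, 1, 3, 4]
After 4 (swap(4, 3)): [2, 0, 5, 1, 6, 3, 4]
After 5 (rotate_left(2, 6, k=1)): [2, 0, 1, 6, 3, 4, 5]
After 6 (swap(6, 3)): [2, 0, 1, 5, 3, 4, 6]
After 7 (reverse(5, 6)): [2, 0, 1, 5, 3, 6, 4]
After 8 (swap(4, 0)): [3, 0, 1, 5, 2, 6, 4]
After 9 (rotate_left(0, 5, k=5)): [6, 3, 0, 1, 5, 2, 4]
After 10 (swap(1, 5)): [6, 2, 0, 1, 5, 3, 4]
After 11 (rotate_left(4, 6, k=1)): [6, 2, 0, 1, 3, 4, 5]
After 12 (rotate_left(2, 6, k=1)): [6, 2, 1, 3, 4, 5, 0]

Answer: no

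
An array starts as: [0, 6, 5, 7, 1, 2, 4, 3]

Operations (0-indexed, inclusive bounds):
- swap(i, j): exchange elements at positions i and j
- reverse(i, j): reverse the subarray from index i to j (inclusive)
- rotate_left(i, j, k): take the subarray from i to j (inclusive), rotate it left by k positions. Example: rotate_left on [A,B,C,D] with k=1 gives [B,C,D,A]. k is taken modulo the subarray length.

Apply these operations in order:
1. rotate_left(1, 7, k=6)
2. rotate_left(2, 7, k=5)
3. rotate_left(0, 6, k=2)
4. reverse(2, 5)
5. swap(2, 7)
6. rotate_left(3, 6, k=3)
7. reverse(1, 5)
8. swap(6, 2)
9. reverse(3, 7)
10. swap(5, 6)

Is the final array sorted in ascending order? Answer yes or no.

After 1 (rotate_left(1, 7, k=6)): [0, 3, 6, 5, 7, 1, 2, 4]
After 2 (rotate_left(2, 7, k=5)): [0, 3, 4, 6, 5, 7, 1, 2]
After 3 (rotate_left(0, 6, k=2)): [4, 6, 5, 7, 1, 0, 3, 2]
After 4 (reverse(2, 5)): [4, 6, 0, 1, 7, 5, 3, 2]
After 5 (swap(2, 7)): [4, 6, 2, 1, 7, 5, 3, 0]
After 6 (rotate_left(3, 6, k=3)): [4, 6, 2, 3, 1, 7, 5, 0]
After 7 (reverse(1, 5)): [4, 7, 1, 3, 2, 6, 5, 0]
After 8 (swap(6, 2)): [4, 7, 5, 3, 2, 6, 1, 0]
After 9 (reverse(3, 7)): [4, 7, 5, 0, 1, 6, 2, 3]
After 10 (swap(5, 6)): [4, 7, 5, 0, 1, 2, 6, 3]

Answer: no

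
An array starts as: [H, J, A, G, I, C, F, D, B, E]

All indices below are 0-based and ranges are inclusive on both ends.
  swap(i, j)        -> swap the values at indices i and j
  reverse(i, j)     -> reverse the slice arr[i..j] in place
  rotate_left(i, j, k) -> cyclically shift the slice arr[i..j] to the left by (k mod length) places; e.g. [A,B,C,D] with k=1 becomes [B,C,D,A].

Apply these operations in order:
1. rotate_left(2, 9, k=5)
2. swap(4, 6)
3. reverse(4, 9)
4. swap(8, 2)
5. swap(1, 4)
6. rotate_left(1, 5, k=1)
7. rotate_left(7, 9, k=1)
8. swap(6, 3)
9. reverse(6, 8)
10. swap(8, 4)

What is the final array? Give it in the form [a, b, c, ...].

Answer: [H, A, B, I, J, F, G, D, C, E]

Derivation:
After 1 (rotate_left(2, 9, k=5)): [H, J, D, B, E, A, G, I, C, F]
After 2 (swap(4, 6)): [H, J, D, B, G, A, E, I, C, F]
After 3 (reverse(4, 9)): [H, J, D, B, F, C, I, E, A, G]
After 4 (swap(8, 2)): [H, J, A, B, F, C, I, E, D, G]
After 5 (swap(1, 4)): [H, F, A, B, J, C, I, E, D, G]
After 6 (rotate_left(1, 5, k=1)): [H, A, B, J, C, F, I, E, D, G]
After 7 (rotate_left(7, 9, k=1)): [H, A, B, J, C, F, I, D, G, E]
After 8 (swap(6, 3)): [H, A, B, I, C, F, J, D, G, E]
After 9 (reverse(6, 8)): [H, A, B, I, C, F, G, D, J, E]
After 10 (swap(8, 4)): [H, A, B, I, J, F, G, D, C, E]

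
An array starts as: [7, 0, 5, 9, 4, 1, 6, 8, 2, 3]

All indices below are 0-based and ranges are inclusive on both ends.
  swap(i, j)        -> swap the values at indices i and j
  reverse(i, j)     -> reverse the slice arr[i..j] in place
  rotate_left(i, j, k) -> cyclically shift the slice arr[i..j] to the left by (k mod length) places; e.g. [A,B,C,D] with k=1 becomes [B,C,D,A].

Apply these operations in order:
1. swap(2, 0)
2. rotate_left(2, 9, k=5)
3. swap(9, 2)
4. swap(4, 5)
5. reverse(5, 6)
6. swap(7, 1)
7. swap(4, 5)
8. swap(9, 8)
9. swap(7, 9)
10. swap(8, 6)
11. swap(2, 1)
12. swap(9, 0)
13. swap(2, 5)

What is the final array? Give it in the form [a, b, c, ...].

Answer: [0, 6, 7, 2, 9, 4, 8, 1, 3, 5]

Derivation:
After 1 (swap(2, 0)): [5, 0, 7, 9, 4, 1, 6, 8, 2, 3]
After 2 (rotate_left(2, 9, k=5)): [5, 0, 8, 2, 3, 7, 9, 4, 1, 6]
After 3 (swap(9, 2)): [5, 0, 6, 2, 3, 7, 9, 4, 1, 8]
After 4 (swap(4, 5)): [5, 0, 6, 2, 7, 3, 9, 4, 1, 8]
After 5 (reverse(5, 6)): [5, 0, 6, 2, 7, 9, 3, 4, 1, 8]
After 6 (swap(7, 1)): [5, 4, 6, 2, 7, 9, 3, 0, 1, 8]
After 7 (swap(4, 5)): [5, 4, 6, 2, 9, 7, 3, 0, 1, 8]
After 8 (swap(9, 8)): [5, 4, 6, 2, 9, 7, 3, 0, 8, 1]
After 9 (swap(7, 9)): [5, 4, 6, 2, 9, 7, 3, 1, 8, 0]
After 10 (swap(8, 6)): [5, 4, 6, 2, 9, 7, 8, 1, 3, 0]
After 11 (swap(2, 1)): [5, 6, 4, 2, 9, 7, 8, 1, 3, 0]
After 12 (swap(9, 0)): [0, 6, 4, 2, 9, 7, 8, 1, 3, 5]
After 13 (swap(2, 5)): [0, 6, 7, 2, 9, 4, 8, 1, 3, 5]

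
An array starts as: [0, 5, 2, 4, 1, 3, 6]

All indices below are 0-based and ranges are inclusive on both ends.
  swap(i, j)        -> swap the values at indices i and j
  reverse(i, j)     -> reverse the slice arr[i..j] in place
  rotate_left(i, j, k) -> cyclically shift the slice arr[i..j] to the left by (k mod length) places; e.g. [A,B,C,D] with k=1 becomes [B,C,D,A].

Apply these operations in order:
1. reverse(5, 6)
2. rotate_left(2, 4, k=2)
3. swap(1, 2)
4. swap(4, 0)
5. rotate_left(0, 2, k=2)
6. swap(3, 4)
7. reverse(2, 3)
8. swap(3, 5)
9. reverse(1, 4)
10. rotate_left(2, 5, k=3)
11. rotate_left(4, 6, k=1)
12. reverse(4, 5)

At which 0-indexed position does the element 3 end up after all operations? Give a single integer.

After 1 (reverse(5, 6)): [0, 5, 2, 4, 1, 6, 3]
After 2 (rotate_left(2, 4, k=2)): [0, 5, 1, 2, 4, 6, 3]
After 3 (swap(1, 2)): [0, 1, 5, 2, 4, 6, 3]
After 4 (swap(4, 0)): [4, 1, 5, 2, 0, 6, 3]
After 5 (rotate_left(0, 2, k=2)): [5, 4, 1, 2, 0, 6, 3]
After 6 (swap(3, 4)): [5, 4, 1, 0, 2, 6, 3]
After 7 (reverse(2, 3)): [5, 4, 0, 1, 2, 6, 3]
After 8 (swap(3, 5)): [5, 4, 0, 6, 2, 1, 3]
After 9 (reverse(1, 4)): [5, 2, 6, 0, 4, 1, 3]
After 10 (rotate_left(2, 5, k=3)): [5, 2, 1, 6, 0, 4, 3]
After 11 (rotate_left(4, 6, k=1)): [5, 2, 1, 6, 4, 3, 0]
After 12 (reverse(4, 5)): [5, 2, 1, 6, 3, 4, 0]

Answer: 4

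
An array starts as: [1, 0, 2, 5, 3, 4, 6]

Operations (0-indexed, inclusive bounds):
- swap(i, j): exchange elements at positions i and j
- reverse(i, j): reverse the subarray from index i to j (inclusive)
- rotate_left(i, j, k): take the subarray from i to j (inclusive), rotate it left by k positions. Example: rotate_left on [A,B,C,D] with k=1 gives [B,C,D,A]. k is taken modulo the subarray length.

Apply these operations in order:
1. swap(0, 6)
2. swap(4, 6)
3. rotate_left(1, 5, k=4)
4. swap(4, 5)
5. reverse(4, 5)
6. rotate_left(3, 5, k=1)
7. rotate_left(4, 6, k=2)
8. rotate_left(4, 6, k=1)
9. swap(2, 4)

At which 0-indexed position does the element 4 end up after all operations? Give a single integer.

Answer: 1

Derivation:
After 1 (swap(0, 6)): [6, 0, 2, 5, 3, 4, 1]
After 2 (swap(4, 6)): [6, 0, 2, 5, 1, 4, 3]
After 3 (rotate_left(1, 5, k=4)): [6, 4, 0, 2, 5, 1, 3]
After 4 (swap(4, 5)): [6, 4, 0, 2, 1, 5, 3]
After 5 (reverse(4, 5)): [6, 4, 0, 2, 5, 1, 3]
After 6 (rotate_left(3, 5, k=1)): [6, 4, 0, 5, 1, 2, 3]
After 7 (rotate_left(4, 6, k=2)): [6, 4, 0, 5, 3, 1, 2]
After 8 (rotate_left(4, 6, k=1)): [6, 4, 0, 5, 1, 2, 3]
After 9 (swap(2, 4)): [6, 4, 1, 5, 0, 2, 3]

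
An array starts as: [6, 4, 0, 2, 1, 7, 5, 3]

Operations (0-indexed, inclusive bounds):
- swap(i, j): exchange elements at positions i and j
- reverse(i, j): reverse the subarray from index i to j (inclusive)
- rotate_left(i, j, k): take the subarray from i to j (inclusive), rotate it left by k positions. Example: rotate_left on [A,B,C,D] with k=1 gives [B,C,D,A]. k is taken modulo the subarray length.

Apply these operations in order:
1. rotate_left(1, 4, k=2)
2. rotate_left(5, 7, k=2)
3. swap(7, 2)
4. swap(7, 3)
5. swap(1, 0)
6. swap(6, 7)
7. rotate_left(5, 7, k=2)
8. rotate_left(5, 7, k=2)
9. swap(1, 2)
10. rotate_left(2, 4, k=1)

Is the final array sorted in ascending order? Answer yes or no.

After 1 (rotate_left(1, 4, k=2)): [6, 2, 1, 4, 0, 7, 5, 3]
After 2 (rotate_left(5, 7, k=2)): [6, 2, 1, 4, 0, 3, 7, 5]
After 3 (swap(7, 2)): [6, 2, 5, 4, 0, 3, 7, 1]
After 4 (swap(7, 3)): [6, 2, 5, 1, 0, 3, 7, 4]
After 5 (swap(1, 0)): [2, 6, 5, 1, 0, 3, 7, 4]
After 6 (swap(6, 7)): [2, 6, 5, 1, 0, 3, 4, 7]
After 7 (rotate_left(5, 7, k=2)): [2, 6, 5, 1, 0, 7, 3, 4]
After 8 (rotate_left(5, 7, k=2)): [2, 6, 5, 1, 0, 4, 7, 3]
After 9 (swap(1, 2)): [2, 5, 6, 1, 0, 4, 7, 3]
After 10 (rotate_left(2, 4, k=1)): [2, 5, 1, 0, 6, 4, 7, 3]

Answer: no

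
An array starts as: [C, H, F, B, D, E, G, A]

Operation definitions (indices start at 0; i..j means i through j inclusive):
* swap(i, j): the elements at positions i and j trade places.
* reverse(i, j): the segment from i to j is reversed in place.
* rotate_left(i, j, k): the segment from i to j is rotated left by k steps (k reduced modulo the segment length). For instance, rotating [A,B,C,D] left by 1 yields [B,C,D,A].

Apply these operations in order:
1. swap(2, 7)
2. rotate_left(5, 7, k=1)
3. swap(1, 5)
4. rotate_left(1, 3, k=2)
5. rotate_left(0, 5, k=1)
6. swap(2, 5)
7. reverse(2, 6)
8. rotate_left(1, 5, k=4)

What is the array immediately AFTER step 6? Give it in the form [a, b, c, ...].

Answer: [B, G, C, D, H, A, F, E]

Derivation:
After 1 (swap(2, 7)): [C, H, A, B, D, E, G, F]
After 2 (rotate_left(5, 7, k=1)): [C, H, A, B, D, G, F, E]
After 3 (swap(1, 5)): [C, G, A, B, D, H, F, E]
After 4 (rotate_left(1, 3, k=2)): [C, B, G, A, D, H, F, E]
After 5 (rotate_left(0, 5, k=1)): [B, G, A, D, H, C, F, E]
After 6 (swap(2, 5)): [B, G, C, D, H, A, F, E]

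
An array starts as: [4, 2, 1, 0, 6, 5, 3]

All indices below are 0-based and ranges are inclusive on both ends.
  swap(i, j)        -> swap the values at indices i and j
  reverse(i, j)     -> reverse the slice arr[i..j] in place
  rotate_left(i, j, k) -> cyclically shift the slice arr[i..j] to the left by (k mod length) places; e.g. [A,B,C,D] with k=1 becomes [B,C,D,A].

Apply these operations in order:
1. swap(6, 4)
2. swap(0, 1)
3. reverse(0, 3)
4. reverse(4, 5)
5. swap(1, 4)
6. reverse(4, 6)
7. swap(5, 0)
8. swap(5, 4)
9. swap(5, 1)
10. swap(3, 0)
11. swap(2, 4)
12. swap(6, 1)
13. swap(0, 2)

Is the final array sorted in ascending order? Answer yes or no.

After 1 (swap(6, 4)): [4, 2, 1, 0, 3, 5, 6]
After 2 (swap(0, 1)): [2, 4, 1, 0, 3, 5, 6]
After 3 (reverse(0, 3)): [0, 1, 4, 2, 3, 5, 6]
After 4 (reverse(4, 5)): [0, 1, 4, 2, 5, 3, 6]
After 5 (swap(1, 4)): [0, 5, 4, 2, 1, 3, 6]
After 6 (reverse(4, 6)): [0, 5, 4, 2, 6, 3, 1]
After 7 (swap(5, 0)): [3, 5, 4, 2, 6, 0, 1]
After 8 (swap(5, 4)): [3, 5, 4, 2, 0, 6, 1]
After 9 (swap(5, 1)): [3, 6, 4, 2, 0, 5, 1]
After 10 (swap(3, 0)): [2, 6, 4, 3, 0, 5, 1]
After 11 (swap(2, 4)): [2, 6, 0, 3, 4, 5, 1]
After 12 (swap(6, 1)): [2, 1, 0, 3, 4, 5, 6]
After 13 (swap(0, 2)): [0, 1, 2, 3, 4, 5, 6]

Answer: yes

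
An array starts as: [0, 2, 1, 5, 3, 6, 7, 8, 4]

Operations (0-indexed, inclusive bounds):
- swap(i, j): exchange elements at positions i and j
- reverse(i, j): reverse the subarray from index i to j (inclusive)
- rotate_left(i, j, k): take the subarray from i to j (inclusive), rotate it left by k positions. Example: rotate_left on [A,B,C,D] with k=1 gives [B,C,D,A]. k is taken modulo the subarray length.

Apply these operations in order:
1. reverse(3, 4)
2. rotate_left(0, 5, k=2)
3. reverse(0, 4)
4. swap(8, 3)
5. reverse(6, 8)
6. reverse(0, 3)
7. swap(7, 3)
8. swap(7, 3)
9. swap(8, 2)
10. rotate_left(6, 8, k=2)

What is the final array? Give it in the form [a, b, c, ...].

Answer: [4, 5, 7, 0, 1, 2, 6, 3, 8]

Derivation:
After 1 (reverse(3, 4)): [0, 2, 1, 3, 5, 6, 7, 8, 4]
After 2 (rotate_left(0, 5, k=2)): [1, 3, 5, 6, 0, 2, 7, 8, 4]
After 3 (reverse(0, 4)): [0, 6, 5, 3, 1, 2, 7, 8, 4]
After 4 (swap(8, 3)): [0, 6, 5, 4, 1, 2, 7, 8, 3]
After 5 (reverse(6, 8)): [0, 6, 5, 4, 1, 2, 3, 8, 7]
After 6 (reverse(0, 3)): [4, 5, 6, 0, 1, 2, 3, 8, 7]
After 7 (swap(7, 3)): [4, 5, 6, 8, 1, 2, 3, 0, 7]
After 8 (swap(7, 3)): [4, 5, 6, 0, 1, 2, 3, 8, 7]
After 9 (swap(8, 2)): [4, 5, 7, 0, 1, 2, 3, 8, 6]
After 10 (rotate_left(6, 8, k=2)): [4, 5, 7, 0, 1, 2, 6, 3, 8]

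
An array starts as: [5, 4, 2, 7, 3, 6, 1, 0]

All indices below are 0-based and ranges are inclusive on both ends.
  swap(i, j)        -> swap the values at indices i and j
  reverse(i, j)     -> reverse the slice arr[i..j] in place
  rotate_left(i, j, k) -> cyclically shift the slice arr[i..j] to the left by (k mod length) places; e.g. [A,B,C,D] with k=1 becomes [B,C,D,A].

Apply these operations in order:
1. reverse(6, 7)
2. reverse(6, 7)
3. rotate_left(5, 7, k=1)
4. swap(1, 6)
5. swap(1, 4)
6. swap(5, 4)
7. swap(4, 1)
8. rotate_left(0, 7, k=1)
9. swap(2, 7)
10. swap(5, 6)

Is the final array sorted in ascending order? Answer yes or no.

Answer: no

Derivation:
After 1 (reverse(6, 7)): [5, 4, 2, 7, 3, 6, 0, 1]
After 2 (reverse(6, 7)): [5, 4, 2, 7, 3, 6, 1, 0]
After 3 (rotate_left(5, 7, k=1)): [5, 4, 2, 7, 3, 1, 0, 6]
After 4 (swap(1, 6)): [5, 0, 2, 7, 3, 1, 4, 6]
After 5 (swap(1, 4)): [5, 3, 2, 7, 0, 1, 4, 6]
After 6 (swap(5, 4)): [5, 3, 2, 7, 1, 0, 4, 6]
After 7 (swap(4, 1)): [5, 1, 2, 7, 3, 0, 4, 6]
After 8 (rotate_left(0, 7, k=1)): [1, 2, 7, 3, 0, 4, 6, 5]
After 9 (swap(2, 7)): [1, 2, 5, 3, 0, 4, 6, 7]
After 10 (swap(5, 6)): [1, 2, 5, 3, 0, 6, 4, 7]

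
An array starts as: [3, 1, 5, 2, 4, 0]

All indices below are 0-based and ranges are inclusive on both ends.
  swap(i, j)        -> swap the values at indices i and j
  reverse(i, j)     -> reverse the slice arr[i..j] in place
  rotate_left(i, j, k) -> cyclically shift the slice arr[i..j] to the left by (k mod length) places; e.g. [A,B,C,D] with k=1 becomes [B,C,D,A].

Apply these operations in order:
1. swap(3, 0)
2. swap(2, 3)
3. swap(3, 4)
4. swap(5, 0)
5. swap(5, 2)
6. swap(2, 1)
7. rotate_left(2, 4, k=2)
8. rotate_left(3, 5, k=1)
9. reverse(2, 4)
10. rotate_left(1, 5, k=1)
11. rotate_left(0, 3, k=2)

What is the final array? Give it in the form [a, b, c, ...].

After 1 (swap(3, 0)): [2, 1, 5, 3, 4, 0]
After 2 (swap(2, 3)): [2, 1, 3, 5, 4, 0]
After 3 (swap(3, 4)): [2, 1, 3, 4, 5, 0]
After 4 (swap(5, 0)): [0, 1, 3, 4, 5, 2]
After 5 (swap(5, 2)): [0, 1, 2, 4, 5, 3]
After 6 (swap(2, 1)): [0, 2, 1, 4, 5, 3]
After 7 (rotate_left(2, 4, k=2)): [0, 2, 5, 1, 4, 3]
After 8 (rotate_left(3, 5, k=1)): [0, 2, 5, 4, 3, 1]
After 9 (reverse(2, 4)): [0, 2, 3, 4, 5, 1]
After 10 (rotate_left(1, 5, k=1)): [0, 3, 4, 5, 1, 2]
After 11 (rotate_left(0, 3, k=2)): [4, 5, 0, 3, 1, 2]

Answer: [4, 5, 0, 3, 1, 2]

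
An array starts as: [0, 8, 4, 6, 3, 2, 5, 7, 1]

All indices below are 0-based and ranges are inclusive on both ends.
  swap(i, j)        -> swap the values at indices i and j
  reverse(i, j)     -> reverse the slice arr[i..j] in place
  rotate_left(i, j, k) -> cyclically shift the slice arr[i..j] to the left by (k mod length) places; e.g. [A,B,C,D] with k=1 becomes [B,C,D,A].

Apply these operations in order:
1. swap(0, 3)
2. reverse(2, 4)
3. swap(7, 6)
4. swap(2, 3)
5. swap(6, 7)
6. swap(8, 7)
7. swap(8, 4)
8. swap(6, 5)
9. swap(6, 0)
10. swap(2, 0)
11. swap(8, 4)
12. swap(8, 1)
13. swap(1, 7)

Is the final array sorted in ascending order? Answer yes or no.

After 1 (swap(0, 3)): [6, 8, 4, 0, 3, 2, 5, 7, 1]
After 2 (reverse(2, 4)): [6, 8, 3, 0, 4, 2, 5, 7, 1]
After 3 (swap(7, 6)): [6, 8, 3, 0, 4, 2, 7, 5, 1]
After 4 (swap(2, 3)): [6, 8, 0, 3, 4, 2, 7, 5, 1]
After 5 (swap(6, 7)): [6, 8, 0, 3, 4, 2, 5, 7, 1]
After 6 (swap(8, 7)): [6, 8, 0, 3, 4, 2, 5, 1, 7]
After 7 (swap(8, 4)): [6, 8, 0, 3, 7, 2, 5, 1, 4]
After 8 (swap(6, 5)): [6, 8, 0, 3, 7, 5, 2, 1, 4]
After 9 (swap(6, 0)): [2, 8, 0, 3, 7, 5, 6, 1, 4]
After 10 (swap(2, 0)): [0, 8, 2, 3, 7, 5, 6, 1, 4]
After 11 (swap(8, 4)): [0, 8, 2, 3, 4, 5, 6, 1, 7]
After 12 (swap(8, 1)): [0, 7, 2, 3, 4, 5, 6, 1, 8]
After 13 (swap(1, 7)): [0, 1, 2, 3, 4, 5, 6, 7, 8]

Answer: yes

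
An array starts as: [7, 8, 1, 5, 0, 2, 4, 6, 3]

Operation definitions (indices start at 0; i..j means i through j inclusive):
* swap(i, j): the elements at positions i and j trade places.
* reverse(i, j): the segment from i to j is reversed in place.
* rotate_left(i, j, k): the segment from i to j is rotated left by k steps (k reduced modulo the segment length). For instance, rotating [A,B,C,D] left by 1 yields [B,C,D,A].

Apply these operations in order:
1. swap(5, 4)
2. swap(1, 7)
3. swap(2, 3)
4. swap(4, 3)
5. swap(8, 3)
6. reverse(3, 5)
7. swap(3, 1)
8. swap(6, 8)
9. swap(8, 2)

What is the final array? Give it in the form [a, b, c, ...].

Answer: [7, 0, 4, 6, 1, 3, 2, 8, 5]

Derivation:
After 1 (swap(5, 4)): [7, 8, 1, 5, 2, 0, 4, 6, 3]
After 2 (swap(1, 7)): [7, 6, 1, 5, 2, 0, 4, 8, 3]
After 3 (swap(2, 3)): [7, 6, 5, 1, 2, 0, 4, 8, 3]
After 4 (swap(4, 3)): [7, 6, 5, 2, 1, 0, 4, 8, 3]
After 5 (swap(8, 3)): [7, 6, 5, 3, 1, 0, 4, 8, 2]
After 6 (reverse(3, 5)): [7, 6, 5, 0, 1, 3, 4, 8, 2]
After 7 (swap(3, 1)): [7, 0, 5, 6, 1, 3, 4, 8, 2]
After 8 (swap(6, 8)): [7, 0, 5, 6, 1, 3, 2, 8, 4]
After 9 (swap(8, 2)): [7, 0, 4, 6, 1, 3, 2, 8, 5]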